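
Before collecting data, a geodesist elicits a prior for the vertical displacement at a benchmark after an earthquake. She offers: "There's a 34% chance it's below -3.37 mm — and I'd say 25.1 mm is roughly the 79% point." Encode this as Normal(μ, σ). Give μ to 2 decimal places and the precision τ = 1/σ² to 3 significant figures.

μ = 6.26, τ = 0.00183

The p-quantile of Normal(μ,σ) is μ + z_p·σ, with z_{0.34} = -0.4125 and z_{0.79} = 0.8064.
Eliminate σ: μ = (z₂·x₁ − z₁·x₂)/(z₂ − z₁) = (0.8064·-3.37 − (-0.4125)·25.1)/1.219 = 6.26.
Then σ = (x₂ − x₁)/(z₂ − z₁) = (25.1 − -3.37)/1.219 = 23.36.
Precision τ = 1/σ² = 1/23.36² = 0.00183.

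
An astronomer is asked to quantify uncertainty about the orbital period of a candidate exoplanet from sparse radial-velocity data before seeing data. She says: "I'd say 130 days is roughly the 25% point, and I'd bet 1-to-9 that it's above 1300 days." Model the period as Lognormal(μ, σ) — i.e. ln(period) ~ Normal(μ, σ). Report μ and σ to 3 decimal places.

μ ≈ 5.662, σ ≈ 1.177

If T ~ Lognormal(μ,σ) then ln T ~ Normal(μ,σ), so the p-quantile of ln T is μ + z_p·σ.
ln(130) = 4.868 and ln(1300) = 7.17; z_{0.25} = -0.6745, z_{0.9} = 1.282.
σ = (7.17 − 4.868)/(1.282 − (-0.6745)) = 1.177.
μ = 4.868 − (-0.6745)·1.177 = 5.662.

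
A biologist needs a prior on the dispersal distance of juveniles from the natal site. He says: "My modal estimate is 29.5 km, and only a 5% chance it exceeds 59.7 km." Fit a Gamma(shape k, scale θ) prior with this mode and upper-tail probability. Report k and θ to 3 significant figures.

k ≈ 6.57, θ ≈ 5.29

Gamma(k,θ) with k>1 has mode (k−1)θ, so θ = 29.5/(k−1).
Need P(X < 59.7) = 0.95 with θ tied to k this way. Start at k = 2, θ = 29.5: P(X<59.7) ≈ 0.600.
Too low — raise k to concentrate. Iterating converges to k ≈ 6.57.
Then θ = 29.5/(6.57−1) ≈ 5.29.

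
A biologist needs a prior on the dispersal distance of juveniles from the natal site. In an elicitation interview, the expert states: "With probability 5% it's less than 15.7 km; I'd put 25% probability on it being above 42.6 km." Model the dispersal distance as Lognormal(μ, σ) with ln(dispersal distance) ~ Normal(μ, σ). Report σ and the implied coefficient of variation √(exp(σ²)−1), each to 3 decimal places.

If T ~ Lognormal(μ,σ) then ln T ~ Normal(μ,σ), so the p-quantile of ln T is μ + z_p·σ.
ln(15.7) = 2.754 and ln(42.6) = 3.752; z_{0.05} = -1.645, z_{0.75} = 0.6745.
σ = (3.752 − 2.754)/(0.6745 − (-1.645)) = 0.430.
μ = 2.754 − (-1.645)·0.430 = 3.462.
CV = √(exp(σ²)−1) = √(exp(0.1852)−1) = 0.451.

σ ≈ 0.430, CV ≈ 0.451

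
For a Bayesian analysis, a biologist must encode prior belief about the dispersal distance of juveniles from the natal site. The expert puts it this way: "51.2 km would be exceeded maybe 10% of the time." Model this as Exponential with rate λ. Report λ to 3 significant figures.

λ ≈ 0.045

P(T > 51.2) = e^(−λ·51.2) = 0.1, so λ = −ln(0.1)/51.2 = 0.045.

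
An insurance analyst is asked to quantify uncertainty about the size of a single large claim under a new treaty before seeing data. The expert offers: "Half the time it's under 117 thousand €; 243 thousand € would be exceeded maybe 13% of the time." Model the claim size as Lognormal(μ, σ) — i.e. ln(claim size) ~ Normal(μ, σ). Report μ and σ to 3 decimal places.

μ ≈ 4.762, σ ≈ 0.649

If T ~ Lognormal(μ,σ) then ln T ~ Normal(μ,σ), so the p-quantile of ln T is μ + z_p·σ.
ln(117) = 4.762 and ln(243) = 5.493; z_{0.5} = 0, z_{0.87} = 1.126.
σ = (5.493 − 4.762)/(1.126 − (0)) = 0.649.
μ = 4.762 − (0)·0.649 = 4.762.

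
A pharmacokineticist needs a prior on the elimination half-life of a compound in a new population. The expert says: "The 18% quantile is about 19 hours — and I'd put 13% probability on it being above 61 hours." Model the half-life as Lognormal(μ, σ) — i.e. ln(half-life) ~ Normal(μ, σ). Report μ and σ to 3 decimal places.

μ ≈ 3.467, σ ≈ 0.571

If T ~ Lognormal(μ,σ) then ln T ~ Normal(μ,σ), so the p-quantile of ln T is μ + z_p·σ.
ln(19) = 2.944 and ln(61) = 4.111; z_{0.18} = -0.9154, z_{0.87} = 1.126.
σ = (4.111 − 2.944)/(1.126 − (-0.9154)) = 0.571.
μ = 2.944 − (-0.9154)·0.571 = 3.467.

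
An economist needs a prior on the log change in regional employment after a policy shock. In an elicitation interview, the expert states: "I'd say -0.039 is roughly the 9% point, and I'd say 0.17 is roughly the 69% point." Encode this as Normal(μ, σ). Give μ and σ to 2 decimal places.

μ = 0.11, σ = 0.11

For Normal(μ,σ), the p-quantile is μ + z_p·σ. Here z_{0.09} = -1.341, z_{0.69} = 0.4959.
So -0.039 = μ − 1.341σ and 0.17 = μ + 0.4959σ.
Subtracting: σ = (0.17 − -0.039)/(0.4959 − (-1.341)) = 0.11.
Then μ = -0.039 − (-1.341)·0.11 = 0.11.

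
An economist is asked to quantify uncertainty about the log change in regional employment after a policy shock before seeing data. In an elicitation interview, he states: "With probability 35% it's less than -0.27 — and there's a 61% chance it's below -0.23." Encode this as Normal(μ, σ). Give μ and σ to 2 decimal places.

The p-quantile of Normal(μ,σ) is μ + z_p·σ, with z_{0.35} = -0.3853 and z_{0.61} = 0.2793.
Eliminate σ: μ = (z₂·x₁ − z₁·x₂)/(z₂ − z₁) = (0.2793·-0.27 − (-0.3853)·-0.23)/0.6646 = -0.25.
Then σ = (x₂ − x₁)/(z₂ − z₁) = (-0.23 − -0.27)/0.6646 = 0.06.

μ = -0.25, σ = 0.06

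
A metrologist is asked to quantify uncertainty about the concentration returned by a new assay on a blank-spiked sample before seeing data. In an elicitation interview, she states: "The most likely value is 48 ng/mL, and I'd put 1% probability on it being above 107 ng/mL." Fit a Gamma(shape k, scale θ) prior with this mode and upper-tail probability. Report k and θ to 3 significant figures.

Gamma(k,θ) with k>1 has mode (k−1)θ, so θ = 48/(k−1).
Need P(X < 107) = 0.99 with θ tied to k this way. Start at k = 2, θ = 48: P(X<107) ≈ 0.652.
Too low — raise k to concentrate. Iterating converges to k ≈ 8.48.
Then θ = 48/(8.48−1) ≈ 6.41.

k ≈ 8.48, θ ≈ 6.41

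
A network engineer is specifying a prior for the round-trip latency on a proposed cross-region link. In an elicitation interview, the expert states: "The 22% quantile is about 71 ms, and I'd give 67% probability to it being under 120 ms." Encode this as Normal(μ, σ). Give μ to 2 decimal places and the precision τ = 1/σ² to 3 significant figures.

For Normal(μ,σ), the p-quantile is μ + z_p·σ. Here z_{0.22} = -0.7722, z_{0.67} = 0.4399.
So 71 = μ − 0.7722σ and 120 = μ + 0.4399σ.
Subtracting: σ = (120 − 71)/(0.4399 − (-0.7722)) = 40.43.
Then μ = 71 − (-0.7722)·40.43 = 102.22.
Precision τ = 1/σ² = 1/40.43² = 0.000612.

μ = 102.22, τ = 0.000612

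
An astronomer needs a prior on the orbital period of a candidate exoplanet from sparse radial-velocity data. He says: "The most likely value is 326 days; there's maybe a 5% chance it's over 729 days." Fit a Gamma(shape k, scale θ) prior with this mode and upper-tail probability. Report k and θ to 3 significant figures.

k ≈ 5.24, θ ≈ 76.9

Gamma(k,θ) with k>1 has mode (k−1)θ, so θ = 326/(k−1).
Need P(X < 729) = 0.95 with θ tied to k this way. Start at k = 2, θ = 326: P(X<729) ≈ 0.654.
Too low — raise k to concentrate. Iterating converges to k ≈ 5.24.
Then θ = 326/(5.24−1) ≈ 76.9.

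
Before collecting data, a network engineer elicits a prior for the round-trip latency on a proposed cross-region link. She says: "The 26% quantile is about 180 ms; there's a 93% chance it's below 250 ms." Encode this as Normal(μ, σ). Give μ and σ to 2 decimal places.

μ = 201.25, σ = 33.03

For Normal(μ,σ), the p-quantile is μ + z_p·σ. Here z_{0.26} = -0.6433, z_{0.93} = 1.476.
So 180 = μ − 0.6433σ and 250 = μ + 1.476σ.
Subtracting: σ = (250 − 180)/(1.476 − (-0.6433)) = 33.03.
Then μ = 180 − (-0.6433)·33.03 = 201.25.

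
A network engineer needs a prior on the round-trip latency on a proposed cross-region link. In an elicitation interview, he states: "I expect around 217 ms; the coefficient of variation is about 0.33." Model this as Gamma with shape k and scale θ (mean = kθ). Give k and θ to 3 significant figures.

k ≈ 9.18, θ ≈ 23.6

For Gamma(k, scale θ): mean = kθ, variance = kθ², so CV = 1/√k.
CV = 0.33, hence k = 1/CV² = 9.18.
Then θ = mean/k = 217/9.18 = 23.6.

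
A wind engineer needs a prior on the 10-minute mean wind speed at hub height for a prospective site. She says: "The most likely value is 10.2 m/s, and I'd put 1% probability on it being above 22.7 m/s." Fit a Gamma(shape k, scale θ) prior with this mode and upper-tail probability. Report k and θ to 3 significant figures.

k ≈ 8.52, θ ≈ 1.36

Gamma(k,θ) with k>1 has mode (k−1)θ, so θ = 10.2/(k−1).
Need P(X < 22.7) = 0.99 with θ tied to k this way. Start at k = 2, θ = 10.2: P(X<22.7) ≈ 0.652.
Too low — raise k to concentrate. Iterating converges to k ≈ 8.52.
Then θ = 10.2/(8.52−1) ≈ 1.36.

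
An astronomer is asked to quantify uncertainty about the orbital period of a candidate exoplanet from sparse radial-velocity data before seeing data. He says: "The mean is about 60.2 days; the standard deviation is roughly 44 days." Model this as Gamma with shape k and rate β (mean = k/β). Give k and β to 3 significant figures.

For Gamma(k, rate β): mean = k/β, variance = k/β², so CV = 1/√k.
CV = SD/mean = 44/60.2 = 0.7309, hence k = 1/CV² = 1.87.
Then β = k/mean = 1.87/60.2 = 0.0311.

k ≈ 1.87, β ≈ 0.0311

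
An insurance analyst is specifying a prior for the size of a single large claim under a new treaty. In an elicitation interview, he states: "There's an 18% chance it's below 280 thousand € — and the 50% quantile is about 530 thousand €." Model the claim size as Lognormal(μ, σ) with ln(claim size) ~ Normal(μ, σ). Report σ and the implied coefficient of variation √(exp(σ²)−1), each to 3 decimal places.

If T ~ Lognormal(μ,σ) then ln T ~ Normal(μ,σ), so the p-quantile of ln T is μ + z_p·σ.
ln(280) = 5.635 and ln(530) = 6.273; z_{0.18} = -0.9154, z_{0.5} = 0.
σ = (6.273 − 5.635)/(0 − (-0.9154)) = 0.697.
μ = 5.635 − (-0.9154)·0.697 = 6.273.
CV = √(exp(σ²)−1) = √(exp(0.4859)−1) = 0.791.

σ ≈ 0.697, CV ≈ 0.791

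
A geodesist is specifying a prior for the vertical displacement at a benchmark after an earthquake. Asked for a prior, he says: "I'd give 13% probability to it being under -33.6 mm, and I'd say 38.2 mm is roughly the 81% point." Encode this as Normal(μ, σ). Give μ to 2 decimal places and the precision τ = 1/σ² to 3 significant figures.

μ = 6.75, τ = 0.000779

For Normal(μ,σ), the p-quantile is μ + z_p·σ. Here z_{0.13} = -1.126, z_{0.81} = 0.8779.
So -33.6 = μ − 1.126σ and 38.2 = μ + 0.8779σ.
Subtracting: σ = (38.2 − -33.6)/(0.8779 − (-1.126)) = 35.82.
Then μ = -33.6 − (-1.126)·35.82 = 6.75.
Precision τ = 1/σ² = 1/35.82² = 0.000779.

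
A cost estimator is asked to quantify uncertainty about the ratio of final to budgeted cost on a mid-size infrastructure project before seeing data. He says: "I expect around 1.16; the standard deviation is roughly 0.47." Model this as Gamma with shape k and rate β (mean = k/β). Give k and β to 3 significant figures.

k ≈ 6.09, β ≈ 5.25

For Gamma(k, rate β): mean = k/β, variance = k/β², so CV = 1/√k.
CV = SD/mean = 0.47/1.16 = 0.4052, hence k = 1/CV² = 6.09.
Then β = k/mean = 6.09/1.16 = 5.25.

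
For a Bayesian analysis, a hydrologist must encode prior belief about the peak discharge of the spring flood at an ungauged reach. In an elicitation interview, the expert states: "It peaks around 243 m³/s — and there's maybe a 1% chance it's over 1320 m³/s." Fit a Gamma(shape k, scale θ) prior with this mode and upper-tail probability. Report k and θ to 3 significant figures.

k ≈ 2.33, θ ≈ 182

Gamma(k,θ) with k>1 has mode (k−1)θ, so θ = 243/(k−1).
Need P(X < 1320) = 0.99 with θ tied to k this way. Start at k = 2, θ = 243: P(X<1320) ≈ 0.972.
Too low — raise k to concentrate. Iterating converges to k ≈ 2.33.
Then θ = 243/(2.33−1) ≈ 182.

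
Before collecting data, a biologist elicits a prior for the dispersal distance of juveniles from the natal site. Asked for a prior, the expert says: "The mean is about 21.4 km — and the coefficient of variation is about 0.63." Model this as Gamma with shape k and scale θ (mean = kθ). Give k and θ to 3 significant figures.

k ≈ 2.52, θ ≈ 8.49

For Gamma(k, scale θ): mean = kθ, variance = kθ², so CV = 1/√k.
CV = 0.63, hence k = 1/CV² = 2.52.
Then θ = mean/k = 21.4/2.52 = 8.49.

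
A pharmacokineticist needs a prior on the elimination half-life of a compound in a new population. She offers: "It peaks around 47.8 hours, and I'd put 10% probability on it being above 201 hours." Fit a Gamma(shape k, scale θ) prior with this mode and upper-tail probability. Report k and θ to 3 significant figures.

k ≈ 1.88, θ ≈ 54.1

Gamma(k,θ) with k>1 has mode (k−1)θ, so θ = 47.8/(k−1).
Need P(X < 201) = 0.9 with θ tied to k this way. Start at k = 2, θ = 47.8: P(X<201) ≈ 0.922.
Too high — lower k to spread out. Iterating converges to k ≈ 1.88.
Then θ = 47.8/(1.88−1) ≈ 54.1.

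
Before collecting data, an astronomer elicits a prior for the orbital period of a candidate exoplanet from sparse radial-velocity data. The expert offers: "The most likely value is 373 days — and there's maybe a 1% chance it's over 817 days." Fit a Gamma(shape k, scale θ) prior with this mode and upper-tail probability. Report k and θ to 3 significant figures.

Gamma(k,θ) with k>1 has mode (k−1)θ, so θ = 373/(k−1).
Need P(X < 817) = 0.99 with θ tied to k this way. Start at k = 2, θ = 373: P(X<817) ≈ 0.643.
Too low — raise k to concentrate. Iterating converges to k ≈ 8.85.
Then θ = 373/(8.85−1) ≈ 47.5.

k ≈ 8.85, θ ≈ 47.5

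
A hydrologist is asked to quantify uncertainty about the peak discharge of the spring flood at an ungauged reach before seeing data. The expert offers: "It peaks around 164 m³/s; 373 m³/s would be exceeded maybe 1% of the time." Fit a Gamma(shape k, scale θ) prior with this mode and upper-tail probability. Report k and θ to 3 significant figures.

Gamma(k,θ) with k>1 has mode (k−1)θ, so θ = 164/(k−1).
Need P(X < 373) = 0.99 with θ tied to k this way. Start at k = 2, θ = 164: P(X<373) ≈ 0.663.
Too low — raise k to concentrate. Iterating converges to k ≈ 8.09.
Then θ = 164/(8.09−1) ≈ 23.1.

k ≈ 8.09, θ ≈ 23.1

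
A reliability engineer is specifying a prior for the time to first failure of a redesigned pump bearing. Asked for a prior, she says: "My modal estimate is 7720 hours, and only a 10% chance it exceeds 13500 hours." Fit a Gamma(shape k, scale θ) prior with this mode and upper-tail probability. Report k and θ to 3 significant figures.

Gamma(k,θ) with k>1 has mode (k−1)θ, so θ = 7720/(k−1).
Need P(X < 13500) = 0.9 with θ tied to k this way. Start at k = 2, θ = 7720: P(X<13500) ≈ 0.522.
Too low — raise k to concentrate. Iterating converges to k ≈ 7.08.
Then θ = 7720/(7.08−1) ≈ 1270.

k ≈ 7.08, θ ≈ 1270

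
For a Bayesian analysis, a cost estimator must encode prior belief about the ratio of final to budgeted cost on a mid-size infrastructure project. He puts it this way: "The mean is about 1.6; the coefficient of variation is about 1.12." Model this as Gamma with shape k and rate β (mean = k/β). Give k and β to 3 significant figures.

For Gamma(k, rate β): mean = k/β, variance = k/β², so CV = 1/√k.
CV = 1.12, hence k = 1/CV² = 0.797.
Then β = k/mean = 0.797/1.6 = 0.498.

k ≈ 0.797, β ≈ 0.498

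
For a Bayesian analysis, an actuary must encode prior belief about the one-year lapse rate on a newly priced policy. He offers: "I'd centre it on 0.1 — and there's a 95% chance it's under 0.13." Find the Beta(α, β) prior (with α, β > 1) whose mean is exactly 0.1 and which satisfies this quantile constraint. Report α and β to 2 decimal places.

With mean 0.1 fixed, write α = 0.1s, β = 0.9s where s = α+β.
Need P(θ < 0.13) = 0.95 under Beta(0.1s, 0.9s). Normal approximation: (q−m)/√(m(1−m)/s) ≈ z_{0.95} = 1.64, so s ≈ 0.1·0.9·(1.64)²/(0.13−0.1)² = 270.6.
At s = 270.6: P(θ<0.13) ≈ 0.942. Adjusting to match 0.95 gives s ≈ 297.81.
So α = 0.1·297.81 ≈ 29.78, β = 0.9·297.81 ≈ 268.03.

α ≈ 29.78, β ≈ 268.03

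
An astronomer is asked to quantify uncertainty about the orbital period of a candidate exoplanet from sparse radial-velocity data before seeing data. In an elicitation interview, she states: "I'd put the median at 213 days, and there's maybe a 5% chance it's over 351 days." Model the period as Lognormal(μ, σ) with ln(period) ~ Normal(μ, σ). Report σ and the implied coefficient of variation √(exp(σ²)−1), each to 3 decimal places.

σ ≈ 0.304, CV ≈ 0.311

If T ~ Lognormal(μ,σ) then ln T ~ Normal(μ,σ), so the p-quantile of ln T is μ + z_p·σ.
ln(213) = 5.361 and ln(351) = 5.861; z_{0.5} = 0, z_{0.95} = 1.645.
σ = (5.861 − 5.361)/(1.645 − (0)) = 0.304.
μ = 5.361 − (0)·0.304 = 5.361.
CV = √(exp(σ²)−1) = √(exp(0.0922)−1) = 0.311.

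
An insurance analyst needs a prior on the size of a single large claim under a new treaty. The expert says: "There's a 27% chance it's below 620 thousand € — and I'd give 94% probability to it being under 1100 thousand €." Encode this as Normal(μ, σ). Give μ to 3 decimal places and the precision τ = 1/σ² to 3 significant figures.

μ = 755.704, τ = 2.04e-05

The p-quantile of Normal(μ,σ) is μ + z_p·σ, with z_{0.27} = -0.6128 and z_{0.94} = 1.555.
Eliminate σ: μ = (z₂·x₁ − z₁·x₂)/(z₂ − z₁) = (1.555·620 − (-0.6128)·1100)/2.168 = 755.704.
Then σ = (x₂ − x₁)/(z₂ − z₁) = (1100 − 620)/2.168 = 221.444.
Precision τ = 1/σ² = 1/221.4² = 2.04e-05.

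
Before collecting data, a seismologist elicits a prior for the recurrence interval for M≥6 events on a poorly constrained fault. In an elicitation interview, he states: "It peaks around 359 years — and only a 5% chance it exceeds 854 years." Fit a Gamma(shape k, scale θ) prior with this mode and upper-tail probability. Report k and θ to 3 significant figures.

k ≈ 4.64, θ ≈ 98.7

Gamma(k,θ) with k>1 has mode (k−1)θ, so θ = 359/(k−1).
Need P(X < 854) = 0.95 with θ tied to k this way. Start at k = 2, θ = 359: P(X<854) ≈ 0.687.
Too low — raise k to concentrate. Iterating converges to k ≈ 4.64.
Then θ = 359/(4.64−1) ≈ 98.7.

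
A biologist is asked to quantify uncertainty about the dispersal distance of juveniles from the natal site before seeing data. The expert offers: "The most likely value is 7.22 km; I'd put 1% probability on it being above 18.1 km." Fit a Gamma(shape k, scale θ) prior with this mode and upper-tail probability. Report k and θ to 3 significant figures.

Gamma(k,θ) with k>1 has mode (k−1)θ, so θ = 7.22/(k−1).
Need P(X < 18.1) = 0.99 with θ tied to k this way. Start at k = 2, θ = 7.22: P(X<18.1) ≈ 0.714.
Too low — raise k to concentrate. Iterating converges to k ≈ 6.55.
Then θ = 7.22/(6.55−1) ≈ 1.3.

k ≈ 6.55, θ ≈ 1.3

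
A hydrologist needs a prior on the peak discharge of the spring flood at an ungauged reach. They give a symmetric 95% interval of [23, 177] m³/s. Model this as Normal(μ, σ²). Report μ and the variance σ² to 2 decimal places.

μ = 100.00, σ² = 1543.42

A symmetric 95% interval runs μ ± z·σ with z = 1.96.
Half-width = 77, so σ = 77/1.96 = 39.286 and σ² = 1543.42.
μ is the interval midpoint, 100.00.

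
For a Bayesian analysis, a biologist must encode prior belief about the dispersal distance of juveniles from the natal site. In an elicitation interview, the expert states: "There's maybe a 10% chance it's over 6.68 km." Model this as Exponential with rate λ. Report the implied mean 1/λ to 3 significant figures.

P(T > 6.68) = e^(−λ·6.68) = 0.1, so λ = −ln(0.1)/6.68 = 0.345.
Mean = 1/λ = 2.9 km.

mean ≈ 2.9 km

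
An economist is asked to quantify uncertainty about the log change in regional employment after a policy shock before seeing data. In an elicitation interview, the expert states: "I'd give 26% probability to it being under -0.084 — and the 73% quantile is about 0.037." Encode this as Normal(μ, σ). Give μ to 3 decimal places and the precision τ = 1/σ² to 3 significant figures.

The p-quantile of Normal(μ,σ) is μ + z_p·σ, with z_{0.26} = -0.6433 and z_{0.73} = 0.6128.
Eliminate σ: μ = (z₂·x₁ − z₁·x₂)/(z₂ − z₁) = (0.6128·-0.084 − (-0.6433)·0.037)/1.256 = -0.022.
Then σ = (x₂ − x₁)/(z₂ − z₁) = (0.037 − -0.084)/1.256 = 0.096.
Precision τ = 1/σ² = 1/0.09633² = 108.

μ = -0.022, τ = 108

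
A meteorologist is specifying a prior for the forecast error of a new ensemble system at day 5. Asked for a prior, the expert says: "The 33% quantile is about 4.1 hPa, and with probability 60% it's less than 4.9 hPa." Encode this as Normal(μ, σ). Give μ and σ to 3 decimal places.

μ = 4.608, σ = 1.154

For Normal(μ,σ), the p-quantile is μ + z_p·σ. Here z_{0.33} = -0.4399, z_{0.6} = 0.2533.
So 4.1 = μ − 0.4399σ and 4.9 = μ + 0.2533σ.
Subtracting: σ = (4.9 − 4.1)/(0.2533 − (-0.4399)) = 1.154.
Then μ = 4.1 − (-0.4399)·1.154 = 4.608.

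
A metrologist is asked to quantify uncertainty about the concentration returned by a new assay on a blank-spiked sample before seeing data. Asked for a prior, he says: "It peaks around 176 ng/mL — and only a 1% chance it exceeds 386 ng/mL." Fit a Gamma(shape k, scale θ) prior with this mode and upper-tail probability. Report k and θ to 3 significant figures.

k ≈ 8.82, θ ≈ 22.5

Gamma(k,θ) with k>1 has mode (k−1)θ, so θ = 176/(k−1).
Need P(X < 386) = 0.99 with θ tied to k this way. Start at k = 2, θ = 176: P(X<386) ≈ 0.644.
Too low — raise k to concentrate. Iterating converges to k ≈ 8.82.
Then θ = 176/(8.82−1) ≈ 22.5.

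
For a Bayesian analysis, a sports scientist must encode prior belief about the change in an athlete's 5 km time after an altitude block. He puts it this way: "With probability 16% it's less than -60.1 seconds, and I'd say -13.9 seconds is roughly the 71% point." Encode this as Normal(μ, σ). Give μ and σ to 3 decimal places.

μ = -30.417, σ = 29.848

The p-quantile of Normal(μ,σ) is μ + z_p·σ, with z_{0.16} = -0.9945 and z_{0.71} = 0.5534.
Eliminate σ: μ = (z₂·x₁ − z₁·x₂)/(z₂ − z₁) = (0.5534·-60.1 − (-0.9945)·-13.9)/1.548 = -30.417.
Then σ = (x₂ − x₁)/(z₂ − z₁) = (-13.9 − -60.1)/1.548 = 29.848.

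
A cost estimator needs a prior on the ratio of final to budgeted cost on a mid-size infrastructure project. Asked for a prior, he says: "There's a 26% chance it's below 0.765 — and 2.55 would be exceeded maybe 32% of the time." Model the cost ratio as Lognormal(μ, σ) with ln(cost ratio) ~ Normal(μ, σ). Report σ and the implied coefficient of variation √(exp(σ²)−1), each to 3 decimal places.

If T ~ Lognormal(μ,σ) then ln T ~ Normal(μ,σ), so the p-quantile of ln T is μ + z_p·σ.
ln(0.765) = -0.2679 and ln(2.55) = 0.9361; z_{0.26} = -0.6433, z_{0.68} = 0.4677.
σ = (0.9361 − -0.2679)/(0.4677 − (-0.6433)) = 1.084.
μ = -0.2679 − (-0.6433)·1.084 = 0.429.
CV = √(exp(σ²)−1) = √(exp(1.1743)−1) = 1.495.

σ ≈ 1.084, CV ≈ 1.495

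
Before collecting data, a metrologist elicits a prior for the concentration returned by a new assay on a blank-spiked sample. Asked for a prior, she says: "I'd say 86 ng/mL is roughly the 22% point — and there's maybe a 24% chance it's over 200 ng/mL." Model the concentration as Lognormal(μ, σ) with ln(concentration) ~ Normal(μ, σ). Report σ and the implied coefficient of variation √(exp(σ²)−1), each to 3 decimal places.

If T ~ Lognormal(μ,σ) then ln T ~ Normal(μ,σ), so the p-quantile of ln T is μ + z_p·σ.
ln(86) = 4.454 and ln(200) = 5.298; z_{0.22} = -0.7722, z_{0.76} = 0.7063.
σ = (5.298 − 4.454)/(0.7063 − (-0.7722)) = 0.571.
μ = 4.454 − (-0.7722)·0.571 = 4.895.
CV = √(exp(σ²)−1) = √(exp(0.3258)−1) = 0.621.

σ ≈ 0.571, CV ≈ 0.621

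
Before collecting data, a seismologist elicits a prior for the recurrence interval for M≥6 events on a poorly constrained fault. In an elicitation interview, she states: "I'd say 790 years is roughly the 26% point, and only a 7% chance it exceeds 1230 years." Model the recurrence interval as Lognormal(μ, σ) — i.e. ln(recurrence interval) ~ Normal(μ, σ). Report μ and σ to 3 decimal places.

If T ~ Lognormal(μ,σ) then ln T ~ Normal(μ,σ), so the p-quantile of ln T is μ + z_p·σ.
ln(790) = 6.672 and ln(1230) = 7.115; z_{0.26} = -0.6433, z_{0.93} = 1.476.
σ = (7.115 − 6.672)/(1.476 − (-0.6433)) = 0.209.
μ = 6.672 − (-0.6433)·0.209 = 6.806.

μ ≈ 6.806, σ ≈ 0.209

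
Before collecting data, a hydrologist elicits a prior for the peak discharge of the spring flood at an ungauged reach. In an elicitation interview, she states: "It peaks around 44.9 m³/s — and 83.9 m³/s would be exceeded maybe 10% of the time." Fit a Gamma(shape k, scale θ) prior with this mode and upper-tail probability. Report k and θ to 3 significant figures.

Gamma(k,θ) with k>1 has mode (k−1)θ, so θ = 44.9/(k−1).
Need P(X < 83.9) = 0.9 with θ tied to k this way. Start at k = 2, θ = 44.9: P(X<83.9) ≈ 0.557.
Too low — raise k to concentrate. Iterating converges to k ≈ 5.89.
Then θ = 44.9/(5.89−1) ≈ 9.19.

k ≈ 5.89, θ ≈ 9.19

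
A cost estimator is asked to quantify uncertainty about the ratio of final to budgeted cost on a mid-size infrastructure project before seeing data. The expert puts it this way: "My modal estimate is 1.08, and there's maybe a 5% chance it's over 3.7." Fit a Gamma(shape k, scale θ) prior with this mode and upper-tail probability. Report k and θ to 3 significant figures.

k ≈ 2.71, θ ≈ 0.632

Gamma(k,θ) with k>1 has mode (k−1)θ, so θ = 1.08/(k−1).
Need P(X < 3.7) = 0.95 with θ tied to k this way. Start at k = 2, θ = 1.08: P(X<3.7) ≈ 0.856.
Too low — raise k to concentrate. Iterating converges to k ≈ 2.71.
Then θ = 1.08/(2.71−1) ≈ 0.632.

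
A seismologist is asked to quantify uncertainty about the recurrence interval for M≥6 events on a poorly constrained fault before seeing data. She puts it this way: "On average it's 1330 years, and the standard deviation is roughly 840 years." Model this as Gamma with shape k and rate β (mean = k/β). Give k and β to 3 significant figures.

For Gamma(k, rate β): mean = k/β, variance = k/β², so CV = 1/√k.
CV = SD/mean = 840/1330 = 0.6316, hence k = 1/CV² = 2.51.
Then β = k/mean = 2.51/1330 = 0.00188.

k ≈ 2.51, β ≈ 0.00188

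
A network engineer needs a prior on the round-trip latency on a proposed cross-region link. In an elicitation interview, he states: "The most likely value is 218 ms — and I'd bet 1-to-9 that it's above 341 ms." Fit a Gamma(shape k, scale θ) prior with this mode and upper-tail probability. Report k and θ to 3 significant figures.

k ≈ 10.4, θ ≈ 23.3

Gamma(k,θ) with k>1 has mode (k−1)θ, so θ = 218/(k−1).
Need P(X < 341) = 0.9 with θ tied to k this way. Start at k = 2, θ = 218: P(X<341) ≈ 0.463.
Too low — raise k to concentrate. Iterating converges to k ≈ 10.4.
Then θ = 218/(10.4−1) ≈ 23.3.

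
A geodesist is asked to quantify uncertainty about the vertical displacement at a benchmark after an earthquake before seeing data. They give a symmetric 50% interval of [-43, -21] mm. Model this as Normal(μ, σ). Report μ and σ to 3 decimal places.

A symmetric 50% interval runs μ ± z·σ with z = 0.6745.
Half-width = 11, so σ = 11/0.6745 = 16.309.
μ is the interval midpoint, -32.000.

μ = -32.000, σ = 16.309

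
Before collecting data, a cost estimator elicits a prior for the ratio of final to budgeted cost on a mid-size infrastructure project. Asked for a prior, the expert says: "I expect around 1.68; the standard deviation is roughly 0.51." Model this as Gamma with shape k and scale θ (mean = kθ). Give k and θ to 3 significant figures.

k ≈ 10.9, θ ≈ 0.155

For Gamma(k, scale θ): mean = kθ, variance = kθ², so CV = 1/√k.
CV = SD/mean = 0.51/1.68 = 0.3036, hence k = 1/CV² = 10.9.
Then θ = mean/k = 1.68/10.9 = 0.155.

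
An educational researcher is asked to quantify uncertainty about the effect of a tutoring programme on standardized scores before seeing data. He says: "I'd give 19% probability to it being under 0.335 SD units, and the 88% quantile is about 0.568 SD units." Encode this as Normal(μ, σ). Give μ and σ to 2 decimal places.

μ = 0.43, σ = 0.11

For Normal(μ,σ), the p-quantile is μ + z_p·σ. Here z_{0.19} = -0.8779, z_{0.88} = 1.175.
So 0.335 = μ − 0.8779σ and 0.568 = μ + 1.175σ.
Subtracting: σ = (0.568 − 0.335)/(1.175 − (-0.8779)) = 0.11.
Then μ = 0.335 − (-0.8779)·0.11 = 0.43.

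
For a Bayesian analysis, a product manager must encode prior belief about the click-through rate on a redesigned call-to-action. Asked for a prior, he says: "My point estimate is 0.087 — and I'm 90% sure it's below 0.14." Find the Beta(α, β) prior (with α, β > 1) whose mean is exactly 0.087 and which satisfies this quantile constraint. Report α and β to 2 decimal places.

α ≈ 4.39, β ≈ 46.03

With mean 0.087 fixed, write α = 0.087s, β = 0.913s where s = α+β.
Need P(θ < 0.14) = 0.9 under Beta(0.087s, 0.913s). Normal approximation: (q−m)/√(m(1−m)/s) ≈ z_{0.9} = 1.28, so s ≈ 0.087·0.913·(1.28)²/(0.14−0.087)² = 46.4.
At s = 46.4: P(θ<0.14) ≈ 0.893. Adjusting to match 0.9 gives s ≈ 50.42.
So α = 0.087·50.42 ≈ 4.39, β = 0.913·50.42 ≈ 46.03.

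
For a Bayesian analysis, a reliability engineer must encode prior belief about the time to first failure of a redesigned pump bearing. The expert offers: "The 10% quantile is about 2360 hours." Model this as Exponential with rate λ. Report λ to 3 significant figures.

λ ≈ 4.46e-05

P(T < 2360.0) = 1 − e^(−λ·2360.0) = 0.1, so λ = −ln(1−0.1)/2360.0 = −ln(0.9)/2360.0 = 4.46e-05.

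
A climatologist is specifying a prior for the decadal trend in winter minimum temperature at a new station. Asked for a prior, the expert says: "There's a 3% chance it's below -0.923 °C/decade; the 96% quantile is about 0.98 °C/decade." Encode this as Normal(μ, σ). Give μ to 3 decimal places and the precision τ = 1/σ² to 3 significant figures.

μ = 0.063, τ = 3.64

The p-quantile of Normal(μ,σ) is μ + z_p·σ, with z_{0.03} = -1.881 and z_{0.96} = 1.751.
Eliminate σ: μ = (z₂·x₁ − z₁·x₂)/(z₂ − z₁) = (1.751·-0.923 − (-1.881)·0.98)/3.631 = 0.063.
Then σ = (x₂ − x₁)/(z₂ − z₁) = (0.98 − -0.923)/3.631 = 0.524.
Precision τ = 1/σ² = 1/0.524² = 3.64.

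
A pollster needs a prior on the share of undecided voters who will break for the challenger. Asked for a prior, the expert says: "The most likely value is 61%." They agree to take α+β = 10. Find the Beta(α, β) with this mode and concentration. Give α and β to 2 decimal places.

For α,β > 1 the Beta mode is (α−1)/(α+β−2). With α+β = 10, the mode is (α−1)/8.
Set (α−1)/8 = 0.61 → α = 1 + 0.61·8 = 5.88.
β = 10 − α = 4.12.

α = 5.88, β = 4.12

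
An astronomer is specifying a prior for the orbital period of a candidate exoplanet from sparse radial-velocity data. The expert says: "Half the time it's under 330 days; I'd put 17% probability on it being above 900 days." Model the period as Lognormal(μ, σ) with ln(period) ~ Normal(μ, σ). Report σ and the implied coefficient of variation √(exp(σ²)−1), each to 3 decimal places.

σ ≈ 1.051, CV ≈ 1.422

If T ~ Lognormal(μ,σ) then ln T ~ Normal(μ,σ), so the p-quantile of ln T is μ + z_p·σ.
ln(330) = 5.799 and ln(900) = 6.802; z_{0.5} = 0, z_{0.83} = 0.9542.
σ = (6.802 − 5.799)/(0.9542 − (0)) = 1.051.
μ = 5.799 − (0)·1.051 = 5.799.
CV = √(exp(σ²)−1) = √(exp(1.1056)−1) = 1.422.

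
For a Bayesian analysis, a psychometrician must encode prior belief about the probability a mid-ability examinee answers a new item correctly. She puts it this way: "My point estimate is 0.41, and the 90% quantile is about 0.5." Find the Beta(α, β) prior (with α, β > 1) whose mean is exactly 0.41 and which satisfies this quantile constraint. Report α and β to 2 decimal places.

With mean 0.41 fixed, write α = 0.41s, β = 0.59s where s = α+β.
Need P(θ < 0.5) = 0.9 under Beta(0.41s, 0.59s). Normal approximation: (q−m)/√(m(1−m)/s) ≈ z_{0.9} = 1.28, so s ≈ 0.41·0.59·(1.28)²/(0.5−0.41)² = 49.0.
At s = 49.0: P(θ<0.5) ≈ 0.899. Adjusting to match 0.9 gives s ≈ 49.56.
So α = 0.41·49.56 ≈ 20.32, β = 0.59·49.56 ≈ 29.24.

α ≈ 20.32, β ≈ 29.24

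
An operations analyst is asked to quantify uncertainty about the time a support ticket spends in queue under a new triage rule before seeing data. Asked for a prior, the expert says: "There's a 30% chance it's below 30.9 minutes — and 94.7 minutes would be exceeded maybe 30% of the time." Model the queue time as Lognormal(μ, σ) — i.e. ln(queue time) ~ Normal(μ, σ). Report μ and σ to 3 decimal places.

μ ≈ 3.991, σ ≈ 1.068

If T ~ Lognormal(μ,σ) then ln T ~ Normal(μ,σ), so the p-quantile of ln T is μ + z_p·σ.
ln(30.9) = 3.431 and ln(94.7) = 4.551; z_{0.3} = -0.5244, z_{0.7} = 0.5244.
σ = (4.551 − 3.431)/(0.5244 − (-0.5244)) = 1.068.
μ = 3.431 − (-0.5244)·1.068 = 3.991.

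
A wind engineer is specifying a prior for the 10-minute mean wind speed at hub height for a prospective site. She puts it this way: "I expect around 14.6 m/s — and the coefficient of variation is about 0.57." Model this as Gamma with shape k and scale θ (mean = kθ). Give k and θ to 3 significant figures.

For Gamma(k, scale θ): mean = kθ, variance = kθ², so CV = 1/√k.
CV = 0.57, hence k = 1/CV² = 3.08.
Then θ = mean/k = 14.6/3.08 = 4.74.

k ≈ 3.08, θ ≈ 4.74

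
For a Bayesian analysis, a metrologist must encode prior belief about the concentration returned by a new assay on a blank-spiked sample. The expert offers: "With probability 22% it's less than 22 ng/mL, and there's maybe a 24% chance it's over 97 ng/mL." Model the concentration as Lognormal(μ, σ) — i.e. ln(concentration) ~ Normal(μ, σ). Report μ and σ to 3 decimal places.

If T ~ Lognormal(μ,σ) then ln T ~ Normal(μ,σ), so the p-quantile of ln T is μ + z_p·σ.
ln(22) = 3.091 and ln(97) = 4.575; z_{0.22} = -0.7722, z_{0.76} = 0.7063.
σ = (4.575 − 3.091)/(0.7063 − (-0.7722)) = 1.003.
μ = 3.091 − (-0.7722)·1.003 = 3.866.

μ ≈ 3.866, σ ≈ 1.003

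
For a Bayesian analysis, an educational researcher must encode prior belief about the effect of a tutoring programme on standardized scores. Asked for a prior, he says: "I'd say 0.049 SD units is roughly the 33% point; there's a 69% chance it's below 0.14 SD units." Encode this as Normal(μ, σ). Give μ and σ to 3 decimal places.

The p-quantile of Normal(μ,σ) is μ + z_p·σ, with z_{0.33} = -0.4399 and z_{0.69} = 0.4959.
Eliminate σ: μ = (z₂·x₁ − z₁·x₂)/(z₂ − z₁) = (0.4959·0.049 − (-0.4399)·0.14)/0.9358 = 0.092.
Then σ = (x₂ − x₁)/(z₂ − z₁) = (0.14 − 0.049)/0.9358 = 0.097.

μ = 0.092, σ = 0.097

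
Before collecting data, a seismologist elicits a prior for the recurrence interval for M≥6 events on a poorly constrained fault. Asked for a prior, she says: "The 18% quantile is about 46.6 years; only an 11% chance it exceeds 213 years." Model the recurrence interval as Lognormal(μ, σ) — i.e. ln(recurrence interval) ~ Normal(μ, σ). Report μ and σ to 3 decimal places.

If T ~ Lognormal(μ,σ) then ln T ~ Normal(μ,σ), so the p-quantile of ln T is μ + z_p·σ.
ln(46.6) = 3.842 and ln(213) = 5.361; z_{0.18} = -0.9154, z_{0.89} = 1.227.
σ = (5.361 − 3.842)/(1.227 − (-0.9154)) = 0.710.
μ = 3.842 − (-0.9154)·0.710 = 4.491.

μ ≈ 4.491, σ ≈ 0.710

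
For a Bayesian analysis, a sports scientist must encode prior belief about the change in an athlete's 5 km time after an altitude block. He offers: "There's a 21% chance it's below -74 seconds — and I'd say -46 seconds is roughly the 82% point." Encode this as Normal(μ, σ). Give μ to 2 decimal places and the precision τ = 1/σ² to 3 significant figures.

μ = -60.89, τ = 0.00378

The p-quantile of Normal(μ,σ) is μ + z_p·σ, with z_{0.21} = -0.8064 and z_{0.82} = 0.9154.
Eliminate σ: μ = (z₂·x₁ − z₁·x₂)/(z₂ − z₁) = (0.9154·-74 − (-0.8064)·-46)/1.722 = -60.89.
Then σ = (x₂ − x₁)/(z₂ − z₁) = (-46 − -74)/1.722 = 16.26.
Precision τ = 1/σ² = 1/16.26² = 0.00378.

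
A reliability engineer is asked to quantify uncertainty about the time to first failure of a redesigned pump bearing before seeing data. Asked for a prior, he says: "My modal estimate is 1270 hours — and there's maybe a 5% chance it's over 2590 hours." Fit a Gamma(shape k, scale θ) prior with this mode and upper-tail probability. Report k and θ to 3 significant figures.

Gamma(k,θ) with k>1 has mode (k−1)θ, so θ = 1270/(k−1).
Need P(X < 2590) = 0.95 with θ tied to k this way. Start at k = 2, θ = 1270: P(X<2590) ≈ 0.605.
Too low — raise k to concentrate. Iterating converges to k ≈ 6.45.
Then θ = 1270/(6.45−1) ≈ 233.

k ≈ 6.45, θ ≈ 233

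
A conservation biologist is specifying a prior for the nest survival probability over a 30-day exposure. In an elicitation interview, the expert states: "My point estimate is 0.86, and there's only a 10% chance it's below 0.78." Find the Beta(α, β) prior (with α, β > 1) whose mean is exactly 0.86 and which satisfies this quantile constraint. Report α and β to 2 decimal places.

α ≈ 28.64, β ≈ 4.66

With mean 0.86 fixed, write α = 0.86s, β = 0.14s where s = α+β.
Need P(θ < 0.78) = 0.1 under Beta(0.86s, 0.14s). Normal approximation: (q−m)/√(m(1−m)/s) ≈ z_{0.1} = -1.28, so s ≈ 0.86·0.14·(-1.28)²/(0.78−0.86)² = 30.9.
At s = 30.9: P(θ<0.78) ≈ 0.107. Adjusting to match 0.1 gives s ≈ 33.30.
So α = 0.86·33.30 ≈ 28.64, β = 0.14·33.30 ≈ 4.66.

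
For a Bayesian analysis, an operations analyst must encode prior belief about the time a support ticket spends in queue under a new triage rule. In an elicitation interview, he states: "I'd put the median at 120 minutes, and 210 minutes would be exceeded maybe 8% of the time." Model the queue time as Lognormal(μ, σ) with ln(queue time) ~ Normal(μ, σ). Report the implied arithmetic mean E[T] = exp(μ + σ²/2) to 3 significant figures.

E[T] ≈ 130 minutes

If T ~ Lognormal(μ,σ) then ln T ~ Normal(μ,σ), so the p-quantile of ln T is μ + z_p·σ.
ln(120) = 4.787 and ln(210) = 5.347; z_{0.5} = 0, z_{0.92} = 1.405.
σ = (5.347 − 4.787)/(1.405 − (0)) = 0.398.
μ = 4.787 − (0)·0.398 = 4.787.
E[T] = exp(μ + σ²/2) = exp(4.787 + 0.0793) = 130 minutes.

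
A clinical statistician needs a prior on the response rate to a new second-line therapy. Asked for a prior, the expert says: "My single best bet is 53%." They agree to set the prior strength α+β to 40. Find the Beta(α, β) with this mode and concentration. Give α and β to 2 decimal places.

α = 21.14, β = 18.86

For α,β > 1 the Beta mode is (α−1)/(α+β−2). With α+β = 40, the mode is (α−1)/38.
Set (α−1)/38 = 0.53 → α = 1 + 0.53·38 = 21.14.
β = 40 − α = 18.86.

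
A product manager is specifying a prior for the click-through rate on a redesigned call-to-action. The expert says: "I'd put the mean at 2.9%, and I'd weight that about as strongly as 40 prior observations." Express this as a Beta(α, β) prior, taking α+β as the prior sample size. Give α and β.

α = 1.16, β = 38.84

Under the effective-sample-size interpretation, Beta(α, β) has prior mean α/(α+β) and prior sample size α+β.
So α+β = 40 and α/(α+β) = 0.029, giving α = 0.029·40 = 1.16 and β = 40 − 1.16 = 38.84.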